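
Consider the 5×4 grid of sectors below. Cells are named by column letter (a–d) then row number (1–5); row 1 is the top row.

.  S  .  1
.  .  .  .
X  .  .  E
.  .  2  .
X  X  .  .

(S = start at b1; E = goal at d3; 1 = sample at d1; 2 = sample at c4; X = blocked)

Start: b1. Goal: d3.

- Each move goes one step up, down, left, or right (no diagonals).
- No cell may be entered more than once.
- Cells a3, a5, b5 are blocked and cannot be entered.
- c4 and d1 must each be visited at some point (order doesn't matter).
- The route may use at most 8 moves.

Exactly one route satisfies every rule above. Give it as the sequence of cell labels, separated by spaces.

b1 c1 d1 d2 c2 c3 c4 d4 d3

The budget equals the shortest possible length, so every move has to be on a shortest route through the required cells.
Route from b1: right 2 to d1, down 1 to d2, left 1 to c2, down 2 to c4, right 1 to d4, up 1 to d3 — 8 moves in all.
Check: all required cells visited; 8 ≤ 8 moves.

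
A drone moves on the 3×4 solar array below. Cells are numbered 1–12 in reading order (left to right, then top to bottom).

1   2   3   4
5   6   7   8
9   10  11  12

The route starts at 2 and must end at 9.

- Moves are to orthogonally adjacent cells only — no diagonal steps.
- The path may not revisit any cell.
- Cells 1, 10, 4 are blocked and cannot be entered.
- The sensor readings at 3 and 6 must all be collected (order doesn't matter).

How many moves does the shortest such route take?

Any route passes through 3 and 6 in some order between 2 and 9. Summing Manhattan distances along each leg and taking the cheapest ordering (2 → 3 → 6 → 9) gives a lower bound of 1 + 2 + 2 = 5 moves.
A route of 5 moves achieves this: 2 → 3 → 7 → 6 → 5 → 9.
Since 5 matches the lower bound, it is optimal.

5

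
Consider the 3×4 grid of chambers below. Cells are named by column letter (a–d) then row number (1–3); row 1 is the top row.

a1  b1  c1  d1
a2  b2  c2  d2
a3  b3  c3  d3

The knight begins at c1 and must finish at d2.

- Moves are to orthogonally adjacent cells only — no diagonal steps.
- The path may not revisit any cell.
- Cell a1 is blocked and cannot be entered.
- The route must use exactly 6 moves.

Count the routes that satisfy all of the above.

4

Need simple routes of exactly 6 moves from c1 to d2 (Manhattan distance 2, so 2 moves are spent on a detour and 2 undoing it).
Enumerating: c1 c2 b2 b3 c3 d3 d2 | c1 b1 b2 b3 c3 c2 d2 | c1 b1 b2 b3 c3 d3 d2 | c1 b1 b2 c2 c3 d3 d2.
That gives 4 routes.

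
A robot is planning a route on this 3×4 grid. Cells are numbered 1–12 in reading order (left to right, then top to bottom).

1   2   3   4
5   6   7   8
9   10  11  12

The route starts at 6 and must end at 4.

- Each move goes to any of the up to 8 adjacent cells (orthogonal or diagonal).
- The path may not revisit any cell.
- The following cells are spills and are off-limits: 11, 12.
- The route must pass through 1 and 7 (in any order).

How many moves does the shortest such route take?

4

Any route passes through 1 and 7 in some order between 6 and 4. Summing Chebyshev distances along each leg and taking the cheapest ordering (6 → 1 → 7 → 4) gives a lower bound of 1 + 2 + 1 = 4 moves.
A route of 4 moves achieves this: 6 → 1 → 2 → 7 → 4.
Since 4 matches the lower bound, it is optimal.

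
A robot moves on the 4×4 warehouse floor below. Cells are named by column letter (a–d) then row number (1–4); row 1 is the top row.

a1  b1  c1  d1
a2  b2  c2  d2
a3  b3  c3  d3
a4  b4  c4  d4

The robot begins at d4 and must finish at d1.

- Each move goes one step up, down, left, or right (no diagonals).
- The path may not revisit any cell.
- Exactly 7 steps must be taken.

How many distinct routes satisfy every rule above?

16

Need simple routes of exactly 7 moves from d4 to d1 (Manhattan distance 3, so 2 moves are spent on a detour and 2 undoing it).
Branch systematically from the start, pruning whenever the remaining move budget drops below the Manhattan distance to d1 or differs from it in parity. Grouping the completions by first move — via d3: 5; via c4: 11 — and summing: 5 + 11 = 16.
That gives 16 routes.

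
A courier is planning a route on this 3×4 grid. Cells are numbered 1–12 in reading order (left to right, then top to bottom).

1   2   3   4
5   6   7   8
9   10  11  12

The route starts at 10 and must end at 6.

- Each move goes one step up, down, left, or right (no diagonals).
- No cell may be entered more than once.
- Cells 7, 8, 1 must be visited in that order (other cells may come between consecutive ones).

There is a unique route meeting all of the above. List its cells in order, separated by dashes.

10 - 11 - 7 - 8 - 4 - 3 - 2 - 1 - 5 - 6

The waypoints must appear in the order 7, 8, 1, with no cell reused.
Route from 10: right 1 to 11, up 1 to 7, right 1 to 8, up 1 to 4, left 3 to 1, down 1 to 5, right 1 to 6 — 9 moves in all.
Check: order respected (7 at step 2, 8 at step 3, 1 at step 7).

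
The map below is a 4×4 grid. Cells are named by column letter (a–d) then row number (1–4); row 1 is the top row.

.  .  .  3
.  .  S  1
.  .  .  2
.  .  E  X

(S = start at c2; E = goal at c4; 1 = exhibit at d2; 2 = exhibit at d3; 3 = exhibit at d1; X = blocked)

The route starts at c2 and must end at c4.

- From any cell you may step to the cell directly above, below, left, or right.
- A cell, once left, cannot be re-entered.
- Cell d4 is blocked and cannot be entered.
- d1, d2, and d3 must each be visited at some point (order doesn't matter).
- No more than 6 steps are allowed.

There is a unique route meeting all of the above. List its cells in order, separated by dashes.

Any route must reach d1, d2, and d3 and still end at c4 within 6 moves, so the order of the required stops is forced.
Route from c2: up to c1, right to d1, 2× down (reaching d3), left to c3, down to c4 — 6 moves in all.
Check: all required cells visited; 6 ≤ 6 moves.

c2 - c1 - d1 - d2 - d3 - c3 - c4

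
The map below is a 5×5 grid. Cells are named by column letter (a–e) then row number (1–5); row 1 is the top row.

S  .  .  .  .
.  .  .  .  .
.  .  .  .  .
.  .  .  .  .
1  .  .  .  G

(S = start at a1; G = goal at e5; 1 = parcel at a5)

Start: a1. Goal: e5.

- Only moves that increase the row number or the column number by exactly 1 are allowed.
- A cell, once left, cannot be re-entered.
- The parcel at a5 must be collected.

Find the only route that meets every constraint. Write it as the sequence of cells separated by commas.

Moves only go right or down, so the column and row indices never decrease.
Route from a1: 4× down (reaching a5), 4× right (reaching e5) — 8 moves in all.
Check: all required cells visited.

a1, a2, a3, a4, a5, b5, c5, d5, e5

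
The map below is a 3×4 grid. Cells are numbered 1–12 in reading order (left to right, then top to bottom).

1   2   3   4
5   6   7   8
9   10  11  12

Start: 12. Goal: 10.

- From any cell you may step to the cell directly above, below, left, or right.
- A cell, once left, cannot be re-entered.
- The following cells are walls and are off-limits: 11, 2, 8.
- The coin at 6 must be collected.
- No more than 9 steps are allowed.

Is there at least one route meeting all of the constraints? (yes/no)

no

The blocked cells wall 6 off from 12 completely — no sequence of moves reaches it at all, so no route can satisfy the rules.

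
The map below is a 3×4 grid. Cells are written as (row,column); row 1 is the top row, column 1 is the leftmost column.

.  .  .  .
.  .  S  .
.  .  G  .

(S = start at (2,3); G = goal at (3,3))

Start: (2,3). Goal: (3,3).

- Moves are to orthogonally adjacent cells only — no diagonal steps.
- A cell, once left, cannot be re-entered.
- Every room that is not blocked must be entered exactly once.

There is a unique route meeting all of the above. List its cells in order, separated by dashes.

Need to visit all 12 open cells exactly once, starting at (2,3) and ending at (3,3).
Cell (1,1) has only two open neighbours ((2,1) and (1,2)), so the path must pass straight through it: one of those is the cell it's entered from and the other is where it exits.
Route from (2,3): left 1 to (2,2), down 1 to (3,2), left 1 to (3,1), up 2 to (1,1), right 3 to (1,4), down 2 to (3,4), left 1 to (3,3) — 11 moves in all.
Check: all 12 open cells covered.

(2,3) - (2,2) - (3,2) - (3,1) - (2,1) - (1,1) - (1,2) - (1,3) - (1,4) - (2,4) - (3,4) - (3,3)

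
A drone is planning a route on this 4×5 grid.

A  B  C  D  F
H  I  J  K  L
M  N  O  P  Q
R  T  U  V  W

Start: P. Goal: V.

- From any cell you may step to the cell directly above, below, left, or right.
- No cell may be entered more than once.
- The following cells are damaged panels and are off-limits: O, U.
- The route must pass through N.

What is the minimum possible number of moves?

15

Any route passes through N somewhere between P and V. Summing Manhattan distances along the two legs (P → N → V) gives a lower bound of 2 + 3 = 5 moves.
That bound ignores the blocked cells. Measuring each leg by the fewest moves that actually steer around them (P→N: 4; N→V: 5) raises the lower bound to 9.
The shortest route satisfying every rule uses 15 moves: P → K → J → I → N → M → H → A → B → C → D → F → L → Q → W → V.
The no-revisit rule (legs can't share cells) pushes the minimum above the 9-move bound; an exhaustive check rules out every length from 9 to 14 (on a 4-connected grid the length of any start-to-goal walk has the same parity as the Manhattan bound, so only lengths 9, 11, 13, … need checking), leaving 15 as the minimum.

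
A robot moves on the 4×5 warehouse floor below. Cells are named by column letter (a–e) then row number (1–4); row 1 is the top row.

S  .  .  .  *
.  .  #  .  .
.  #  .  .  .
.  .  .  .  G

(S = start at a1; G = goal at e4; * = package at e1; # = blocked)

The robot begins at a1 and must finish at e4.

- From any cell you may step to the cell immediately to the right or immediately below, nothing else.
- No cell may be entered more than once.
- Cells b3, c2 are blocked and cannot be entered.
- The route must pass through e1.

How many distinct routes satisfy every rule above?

1

A right/down-only route from a1 to e4 makes exactly 3 down-moves and 4 right-moves in some order.
With no other constraints that would be C(7,3) = 35 routes.
Split at e1 and multiply the segment counts (each segment already excludes blocked cells): a1→e1: 1; e1→e4: 1; product = 1.
That gives 1 route.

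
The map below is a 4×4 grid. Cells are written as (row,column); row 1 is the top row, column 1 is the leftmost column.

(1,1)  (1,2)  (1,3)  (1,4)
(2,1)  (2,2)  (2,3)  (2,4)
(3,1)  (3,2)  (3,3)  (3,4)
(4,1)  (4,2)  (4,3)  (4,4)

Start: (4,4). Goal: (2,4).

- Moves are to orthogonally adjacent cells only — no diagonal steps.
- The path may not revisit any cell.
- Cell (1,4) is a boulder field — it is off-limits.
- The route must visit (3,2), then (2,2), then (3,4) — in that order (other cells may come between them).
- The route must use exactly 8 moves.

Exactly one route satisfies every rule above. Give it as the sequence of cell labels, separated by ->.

The waypoints must appear in the order (3,2), (2,2), (3,4), with no cell reused.
Route from (4,4): 2× left (reaching (4,2)), 2× up (reaching (2,2)), right to (2,3), down to (3,3), right to (3,4), up to (2,4) — 8 moves in all.
Check: order respected ((3,2) at step 3, (2,2) at step 4, (3,4) at step 7); 8 moves as required.

(4,4) -> (4,3) -> (4,2) -> (3,2) -> (2,2) -> (2,3) -> (3,3) -> (3,4) -> (2,4)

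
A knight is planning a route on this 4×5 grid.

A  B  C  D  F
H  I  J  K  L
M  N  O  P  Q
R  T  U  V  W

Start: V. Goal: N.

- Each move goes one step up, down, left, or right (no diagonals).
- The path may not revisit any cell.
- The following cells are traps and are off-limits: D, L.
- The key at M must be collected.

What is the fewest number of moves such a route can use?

Any route passes through M somewhere between V and N. Summing Manhattan distances along the two legs (V → M → N) gives a lower bound of 4 + 1 = 5 moves.
A route of 5 moves achieves this: V → U → T → R → M → N.
Since 5 matches the lower bound, it is optimal.

5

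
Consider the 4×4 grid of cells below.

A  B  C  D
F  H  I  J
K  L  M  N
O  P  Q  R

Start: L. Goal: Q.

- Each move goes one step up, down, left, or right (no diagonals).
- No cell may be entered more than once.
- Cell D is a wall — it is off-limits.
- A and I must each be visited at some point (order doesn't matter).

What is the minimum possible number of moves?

Any route passes through A and I in some order between L and Q. Summing Manhattan distances along each leg and taking the cheapest ordering (L → A → I → Q) gives a lower bound of 3 + 3 + 2 = 8 moves.
A route of 8 moves achieves this: L → H → F → A → B → C → I → M → Q.
Since 8 matches the lower bound, it is optimal.

8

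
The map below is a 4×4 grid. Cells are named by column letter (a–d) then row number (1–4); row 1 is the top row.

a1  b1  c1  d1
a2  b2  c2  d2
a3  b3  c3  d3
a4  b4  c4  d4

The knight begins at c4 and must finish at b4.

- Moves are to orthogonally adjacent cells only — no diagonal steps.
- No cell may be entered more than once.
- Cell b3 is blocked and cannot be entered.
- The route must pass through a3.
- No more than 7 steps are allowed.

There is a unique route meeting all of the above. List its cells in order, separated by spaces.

c4 c3 c2 b2 a2 a3 a4 b4

The 7-move cap with required stops at a3 leaves no slack for detours.
Route from c4: 2× up (reaching c2), 2× left (reaching a2), 2× down (reaching a4), right to b4 — 7 moves in all.
Check: all required cells visited; 7 ≤ 7 moves.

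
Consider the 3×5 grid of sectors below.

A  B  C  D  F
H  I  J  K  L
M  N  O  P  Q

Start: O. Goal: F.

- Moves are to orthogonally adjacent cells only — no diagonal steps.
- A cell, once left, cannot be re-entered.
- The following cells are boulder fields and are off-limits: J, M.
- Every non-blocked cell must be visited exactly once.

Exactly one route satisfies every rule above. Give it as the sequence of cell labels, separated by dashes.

O - N - I - H - A - B - C - D - K - P - Q - L - F

Need to visit all 13 open cells exactly once, starting at O and ending at F.
Route from O: left 1 to N, up 1 to I, left 1 to H, up 1 to A, right 3 to D, down 2 to P, right 1 to Q, up 2 to F — 12 moves in all.
Check: all 13 open cells covered.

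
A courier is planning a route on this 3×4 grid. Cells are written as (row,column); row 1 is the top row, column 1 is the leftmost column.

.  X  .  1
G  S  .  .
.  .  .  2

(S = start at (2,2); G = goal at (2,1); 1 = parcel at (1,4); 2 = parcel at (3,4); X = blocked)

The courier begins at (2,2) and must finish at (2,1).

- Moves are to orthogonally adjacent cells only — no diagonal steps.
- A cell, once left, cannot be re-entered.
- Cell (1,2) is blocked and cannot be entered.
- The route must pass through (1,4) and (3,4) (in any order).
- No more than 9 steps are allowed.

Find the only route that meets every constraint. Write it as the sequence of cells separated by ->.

Any route must reach (1,4) and (3,4) and still end at (2,1) within 9 moves, so the order of the required stops is forced.
Route from (2,2): right to (2,3), up to (1,3), right to (1,4), 2× down (reaching (3,4)), 3× left (reaching (3,1)), up to (2,1) — 9 moves in all.
Check: all required cells visited; 9 ≤ 9 moves.

(2,2) -> (2,3) -> (1,3) -> (1,4) -> (2,4) -> (3,4) -> (3,3) -> (3,2) -> (3,1) -> (2,1)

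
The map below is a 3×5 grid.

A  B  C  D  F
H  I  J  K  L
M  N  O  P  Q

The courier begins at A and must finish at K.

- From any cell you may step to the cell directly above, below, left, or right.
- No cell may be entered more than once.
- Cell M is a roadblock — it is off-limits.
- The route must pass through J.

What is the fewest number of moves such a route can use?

4

Any route passes through J somewhere between A and K. Summing Manhattan distances along the two legs (A → J → K) gives a lower bound of 3 + 1 = 4 moves.
A route of 4 moves achieves this: A → H → I → J → K.
Since 4 matches the lower bound, it is optimal.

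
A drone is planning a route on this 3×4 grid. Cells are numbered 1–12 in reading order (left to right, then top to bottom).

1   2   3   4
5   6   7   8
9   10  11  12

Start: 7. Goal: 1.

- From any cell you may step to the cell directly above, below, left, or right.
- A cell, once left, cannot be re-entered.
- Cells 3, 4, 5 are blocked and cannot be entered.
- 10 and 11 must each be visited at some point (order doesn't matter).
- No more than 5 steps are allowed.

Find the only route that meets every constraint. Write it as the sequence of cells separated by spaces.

7 11 10 6 2 1

Any route must reach 10 and 11 and still end at 1 within 5 moves, so the order of the required stops is forced.
Route from 7: down 1 to 11, left 1 to 10, up 2 to 2, left 1 to 1 — 5 moves in all.
Check: all required cells visited; 5 ≤ 5 moves.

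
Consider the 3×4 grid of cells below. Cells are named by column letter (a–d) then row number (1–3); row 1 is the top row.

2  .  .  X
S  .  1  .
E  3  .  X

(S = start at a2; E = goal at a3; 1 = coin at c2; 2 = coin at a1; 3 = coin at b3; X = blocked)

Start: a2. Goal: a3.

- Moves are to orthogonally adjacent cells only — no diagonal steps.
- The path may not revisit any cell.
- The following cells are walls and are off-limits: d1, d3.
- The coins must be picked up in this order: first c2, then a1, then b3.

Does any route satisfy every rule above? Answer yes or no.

no

Ignoring the required order, 3 revisit-free routes from a2 to a3 pass through all of c2, a1, and b3; the waypoint orders that occur are a1 → c2 → b3 (3) — never c2 → a1 → b3.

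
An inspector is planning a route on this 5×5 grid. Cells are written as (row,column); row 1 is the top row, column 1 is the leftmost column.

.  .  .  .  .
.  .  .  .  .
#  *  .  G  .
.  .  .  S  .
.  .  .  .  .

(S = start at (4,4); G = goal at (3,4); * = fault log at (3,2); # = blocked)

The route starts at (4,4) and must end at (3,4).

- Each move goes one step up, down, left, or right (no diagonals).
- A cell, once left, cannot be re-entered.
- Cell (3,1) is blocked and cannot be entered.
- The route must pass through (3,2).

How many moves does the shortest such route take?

Any route passes through (3,2) somewhere between (4,4) and (3,4). Summing Manhattan distances along the two legs ((4,4) → (3,2) → (3,4)) gives a lower bound of 3 + 2 = 5 moves.
A route of 5 moves achieves this: (4,4) → (4,3) → (4,2) → (3,2) → (3,3) → (3,4).
Since 5 matches the lower bound, it is optimal.

5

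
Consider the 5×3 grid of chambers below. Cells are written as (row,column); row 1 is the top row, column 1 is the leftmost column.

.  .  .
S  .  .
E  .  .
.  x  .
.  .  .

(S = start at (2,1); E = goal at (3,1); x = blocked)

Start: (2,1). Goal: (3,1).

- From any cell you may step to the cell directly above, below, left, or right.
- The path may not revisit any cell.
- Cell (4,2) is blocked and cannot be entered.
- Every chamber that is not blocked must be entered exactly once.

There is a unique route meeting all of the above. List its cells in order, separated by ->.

(2,1) -> (1,1) -> (1,2) -> (1,3) -> (2,3) -> (2,2) -> (3,2) -> (3,3) -> (4,3) -> (5,3) -> (5,2) -> (5,1) -> (4,1) -> (3,1)

Need to visit all 14 open cells exactly once, starting at (2,1) and ending at (3,1).
Cell (5,1) has only two open neighbours ((4,1) and (5,2)), so the path must pass straight through it: one of those is the cell it's entered from and the other is where it exits.
Route from (2,1): up 1 to (1,1), right 2 to (1,3), down 1 to (2,3), left 1 to (2,2), down 1 to (3,2), right 1 to (3,3), down 2 to (5,3), left 2 to (5,1), up 2 to (3,1) — 13 moves in all.
Check: all 14 open cells covered.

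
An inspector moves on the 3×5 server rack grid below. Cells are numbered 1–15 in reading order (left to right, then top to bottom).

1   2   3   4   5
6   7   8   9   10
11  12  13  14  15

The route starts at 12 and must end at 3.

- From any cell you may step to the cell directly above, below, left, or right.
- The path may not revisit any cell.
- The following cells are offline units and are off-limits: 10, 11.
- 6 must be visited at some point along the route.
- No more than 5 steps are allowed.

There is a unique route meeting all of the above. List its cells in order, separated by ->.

12 -> 7 -> 6 -> 1 -> 2 -> 3

Any route must reach 6 and still end at 3 within 5 moves, so the order of the required stops is forced.
Route from 12: up to 7, left to 6, up to 1, 2× right (reaching 3) — 5 moves in all.
Check: all required cells visited; 5 ≤ 5 moves.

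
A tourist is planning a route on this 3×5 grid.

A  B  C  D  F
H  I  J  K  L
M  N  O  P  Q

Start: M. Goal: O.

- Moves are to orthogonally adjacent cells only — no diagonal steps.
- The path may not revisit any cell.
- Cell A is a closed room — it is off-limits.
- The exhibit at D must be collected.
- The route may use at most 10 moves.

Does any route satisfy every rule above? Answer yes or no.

One route that works: M → H → I → B → C → D → K → P → O.

yes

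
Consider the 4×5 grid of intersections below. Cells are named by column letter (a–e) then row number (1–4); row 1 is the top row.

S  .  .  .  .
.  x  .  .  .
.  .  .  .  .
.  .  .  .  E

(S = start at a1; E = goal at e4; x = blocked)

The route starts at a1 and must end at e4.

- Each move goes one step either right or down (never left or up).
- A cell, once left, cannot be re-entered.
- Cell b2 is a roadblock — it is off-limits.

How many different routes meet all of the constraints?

15

A right/down-only route from a1 to e4 makes exactly 3 down-moves and 4 right-moves in some order.
With no other constraints that would be C(7,3) = 35 routes.
Subtract routes through each blocked cell (inclusion–exclusion for overlaps): − through b2: 20 → 15.
That gives 15 routes.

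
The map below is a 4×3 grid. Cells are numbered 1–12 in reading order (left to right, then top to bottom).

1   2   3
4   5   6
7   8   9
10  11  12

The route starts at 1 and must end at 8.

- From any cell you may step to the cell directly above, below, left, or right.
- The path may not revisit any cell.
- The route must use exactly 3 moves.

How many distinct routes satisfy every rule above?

Need simple routes of exactly 3 moves from 1 to 8 (Manhattan distance 3, so 0 moves are spent on a detour and 0 undoing it).
Enumerating: 1 4 7 8 | 1 4 5 8 | 1 2 5 8.
That gives 3 routes.

3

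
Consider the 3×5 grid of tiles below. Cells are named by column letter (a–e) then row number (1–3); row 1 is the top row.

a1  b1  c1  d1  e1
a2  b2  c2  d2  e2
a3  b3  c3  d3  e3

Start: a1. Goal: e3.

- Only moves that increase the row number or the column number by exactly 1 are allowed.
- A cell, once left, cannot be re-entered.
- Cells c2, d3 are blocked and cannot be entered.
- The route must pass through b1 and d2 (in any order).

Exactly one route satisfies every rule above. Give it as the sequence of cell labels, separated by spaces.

a1 b1 c1 d1 d2 e2 e3

Moves only go right or down, so the column and row indices never decrease.
Route from a1: 3× right (reaching d1), down to d2, right to e2, down to e3 — 6 moves in all.
Check: all required cells visited.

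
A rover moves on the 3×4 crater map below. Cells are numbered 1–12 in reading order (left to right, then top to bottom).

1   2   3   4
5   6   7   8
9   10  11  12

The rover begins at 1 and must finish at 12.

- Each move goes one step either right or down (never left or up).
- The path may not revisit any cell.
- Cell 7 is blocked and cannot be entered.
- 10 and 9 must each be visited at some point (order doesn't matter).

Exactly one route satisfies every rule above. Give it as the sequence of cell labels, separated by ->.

Moves only go right or down, so the column and row indices never decrease.
Route from 1: 2× down (reaching 9), 3× right (reaching 12) — 5 moves in all.
Check: all required cells visited.

1 -> 5 -> 9 -> 10 -> 11 -> 12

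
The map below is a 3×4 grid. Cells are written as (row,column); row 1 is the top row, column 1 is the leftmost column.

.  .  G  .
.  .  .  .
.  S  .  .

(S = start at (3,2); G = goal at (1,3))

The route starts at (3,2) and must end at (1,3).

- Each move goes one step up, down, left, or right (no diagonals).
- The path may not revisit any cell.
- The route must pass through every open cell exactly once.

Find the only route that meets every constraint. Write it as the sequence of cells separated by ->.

Need to visit all 12 open cells exactly once, starting at (3,2) and ending at (1,3).
Cell (3,4) has only two open neighbours ((2,4) and (3,3)), so the path must pass straight through it: one of those is the cell it's entered from and the other is where it exits.
Route from (3,2): left to (3,1), 2× up (reaching (1,1)), right to (1,2), down to (2,2), right to (2,3), down to (3,3), right to (3,4), 2× up (reaching (1,4)), left to (1,3) — 11 moves in all.
Check: all 12 open cells covered.

(3,2) -> (3,1) -> (2,1) -> (1,1) -> (1,2) -> (2,2) -> (2,3) -> (3,3) -> (3,4) -> (2,4) -> (1,4) -> (1,3)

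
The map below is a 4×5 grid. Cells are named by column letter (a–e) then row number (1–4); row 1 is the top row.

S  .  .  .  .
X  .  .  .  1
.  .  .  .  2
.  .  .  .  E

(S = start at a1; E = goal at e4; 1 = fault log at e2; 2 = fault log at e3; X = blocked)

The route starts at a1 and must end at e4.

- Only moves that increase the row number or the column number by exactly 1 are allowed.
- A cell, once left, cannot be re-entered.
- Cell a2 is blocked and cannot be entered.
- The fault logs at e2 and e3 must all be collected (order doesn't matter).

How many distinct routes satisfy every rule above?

4

A right/down-only route from a1 to e4 makes exactly 3 down-moves and 4 right-moves in some order.
With no other constraints that would be C(7,3) = 35 routes.
A monotone route can only reach the required cells in the order e2, e3, so split there and multiply the segment counts (each segment already excludes blocked cells): a1→e2: 4; e2→e3: 1; e3→e4: 1; product = 4.
That gives 4 routes.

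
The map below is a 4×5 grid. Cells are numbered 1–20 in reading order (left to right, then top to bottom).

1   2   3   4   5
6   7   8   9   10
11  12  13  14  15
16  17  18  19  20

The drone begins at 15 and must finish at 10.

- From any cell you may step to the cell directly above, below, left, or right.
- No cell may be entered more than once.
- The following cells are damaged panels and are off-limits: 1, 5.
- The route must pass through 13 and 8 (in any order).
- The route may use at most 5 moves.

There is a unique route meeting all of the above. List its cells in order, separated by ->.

15 -> 14 -> 13 -> 8 -> 9 -> 10

Any route must reach 13 and 8 and still end at 10 within 5 moves, so the order of the required stops is forced.
Route from 15: left 2 to 13, up 1 to 8, right 2 to 10 — 5 moves in all.
Check: all required cells visited; 5 ≤ 5 moves.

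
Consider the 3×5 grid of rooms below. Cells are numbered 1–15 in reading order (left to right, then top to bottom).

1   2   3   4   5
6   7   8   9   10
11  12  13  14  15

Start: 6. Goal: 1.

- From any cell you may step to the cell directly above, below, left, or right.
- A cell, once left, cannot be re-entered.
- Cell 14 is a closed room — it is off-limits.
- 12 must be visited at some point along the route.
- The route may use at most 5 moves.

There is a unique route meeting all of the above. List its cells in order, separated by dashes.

6 - 11 - 12 - 7 - 2 - 1

Any route must reach 12 and still end at 1 within 5 moves, so the order of the required stops is forced.
Route from 6: down 1 to 11, right 1 to 12, up 2 to 2, left 1 to 1 — 5 moves in all.
Check: all required cells visited; 5 ≤ 5 moves.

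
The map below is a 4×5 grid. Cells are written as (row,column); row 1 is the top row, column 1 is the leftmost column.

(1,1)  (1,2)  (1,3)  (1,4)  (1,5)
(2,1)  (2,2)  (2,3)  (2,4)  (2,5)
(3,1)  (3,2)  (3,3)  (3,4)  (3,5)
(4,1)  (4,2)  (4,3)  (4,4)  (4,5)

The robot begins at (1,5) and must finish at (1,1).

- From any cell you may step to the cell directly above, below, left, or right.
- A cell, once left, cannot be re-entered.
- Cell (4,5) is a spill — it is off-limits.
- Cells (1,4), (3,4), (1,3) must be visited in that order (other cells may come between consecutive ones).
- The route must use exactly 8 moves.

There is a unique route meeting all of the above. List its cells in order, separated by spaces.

(1,5) (1,4) (2,4) (3,4) (3,3) (2,3) (1,3) (1,2) (1,1)

The waypoints must appear in the order (1,4), (3,4), (1,3), with no cell reused.
Route from (1,5): left 1 to (1,4), down 2 to (3,4), left 1 to (3,3), up 2 to (1,3), left 2 to (1,1) — 8 moves in all.
Check: order respected ((1,4) at step 1, (3,4) at step 3, (1,3) at step 6); 8 moves as required.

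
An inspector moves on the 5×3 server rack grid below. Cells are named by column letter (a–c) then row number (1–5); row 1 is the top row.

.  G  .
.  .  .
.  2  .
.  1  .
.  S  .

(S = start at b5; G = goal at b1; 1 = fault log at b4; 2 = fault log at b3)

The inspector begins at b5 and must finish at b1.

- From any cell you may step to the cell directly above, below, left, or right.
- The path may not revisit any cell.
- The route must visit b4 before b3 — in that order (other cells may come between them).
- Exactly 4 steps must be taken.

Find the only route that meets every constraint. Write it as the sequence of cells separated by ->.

The waypoints must appear in the order b4, b3, with no cell reused.
Route from b5: up 4 to b1 — 4 moves in all.
Check: order respected (1 at step 1, 2 at step 2); 4 moves as required.

b5 -> b4 -> b3 -> b2 -> b1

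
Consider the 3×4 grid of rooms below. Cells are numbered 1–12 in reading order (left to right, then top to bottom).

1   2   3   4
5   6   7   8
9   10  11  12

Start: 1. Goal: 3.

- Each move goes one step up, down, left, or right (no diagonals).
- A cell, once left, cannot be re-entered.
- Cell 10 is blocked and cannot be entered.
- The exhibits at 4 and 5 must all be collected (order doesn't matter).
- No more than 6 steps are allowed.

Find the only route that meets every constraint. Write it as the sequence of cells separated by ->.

The budget equals the shortest possible length, so every move has to be on a shortest route through the required cells.
Route from 1: down 1 to 5, right 3 to 8, up 1 to 4, left 1 to 3 — 6 moves in all.
Check: all required cells visited; 6 ≤ 6 moves.

1 -> 5 -> 6 -> 7 -> 8 -> 4 -> 3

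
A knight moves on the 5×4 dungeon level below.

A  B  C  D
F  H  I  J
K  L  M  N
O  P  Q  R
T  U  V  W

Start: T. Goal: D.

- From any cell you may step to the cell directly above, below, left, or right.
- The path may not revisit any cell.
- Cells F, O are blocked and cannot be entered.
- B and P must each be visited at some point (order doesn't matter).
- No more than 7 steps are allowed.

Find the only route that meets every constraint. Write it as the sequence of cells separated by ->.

T -> U -> P -> L -> H -> B -> C -> D

The budget equals the shortest possible length, so every move has to be on a shortest route through the required cells.
Route from T: right to U, 4× up (reaching B), 2× right (reaching D) — 7 moves in all.
Check: all required cells visited; 7 ≤ 7 moves.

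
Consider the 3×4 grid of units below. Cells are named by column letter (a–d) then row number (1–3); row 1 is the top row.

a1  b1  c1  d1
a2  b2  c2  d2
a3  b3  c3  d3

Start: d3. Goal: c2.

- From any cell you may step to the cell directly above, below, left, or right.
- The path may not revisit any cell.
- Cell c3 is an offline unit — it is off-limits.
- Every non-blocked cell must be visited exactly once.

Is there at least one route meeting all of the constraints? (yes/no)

One route that works: d3 → d2 → d1 → c1 → b1 → a1 → a2 → a3 → b3 → b2 → c2.

yes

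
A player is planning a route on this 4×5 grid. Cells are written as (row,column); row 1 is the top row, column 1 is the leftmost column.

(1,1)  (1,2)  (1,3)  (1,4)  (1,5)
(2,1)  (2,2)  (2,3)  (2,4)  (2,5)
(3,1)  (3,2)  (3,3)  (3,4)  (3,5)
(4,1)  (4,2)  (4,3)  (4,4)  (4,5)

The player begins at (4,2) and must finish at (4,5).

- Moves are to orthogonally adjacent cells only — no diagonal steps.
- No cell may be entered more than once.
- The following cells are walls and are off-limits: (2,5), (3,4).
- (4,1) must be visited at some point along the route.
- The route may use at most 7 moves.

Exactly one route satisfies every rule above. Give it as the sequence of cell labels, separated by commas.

(4,2), (4,1), (3,1), (3,2), (3,3), (4,3), (4,4), (4,5)

Any route must reach (4,1) and still end at (4,5) within 7 moves, so the order of the required stops is forced.
Route from (4,2): left to (4,1), up to (3,1), 2× right (reaching (3,3)), down to (4,3), 2× right (reaching (4,5)) — 7 moves in all.
Check: all required cells visited; 7 ≤ 7 moves.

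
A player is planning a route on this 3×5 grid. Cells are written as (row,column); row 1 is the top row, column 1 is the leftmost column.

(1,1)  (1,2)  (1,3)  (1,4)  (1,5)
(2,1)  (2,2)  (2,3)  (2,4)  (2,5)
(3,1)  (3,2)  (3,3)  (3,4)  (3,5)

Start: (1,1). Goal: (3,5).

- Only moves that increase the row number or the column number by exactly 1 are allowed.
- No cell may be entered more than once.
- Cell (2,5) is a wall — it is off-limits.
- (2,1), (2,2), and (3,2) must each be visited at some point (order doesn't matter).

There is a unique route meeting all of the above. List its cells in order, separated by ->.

Moves only go right or down, so the column and row indices never decrease.
Route from (1,1): down to (2,1), right to (2,2), down to (3,2), 3× right (reaching (3,5)) — 6 moves in all.
Check: all required cells visited.

(1,1) -> (2,1) -> (2,2) -> (3,2) -> (3,3) -> (3,4) -> (3,5)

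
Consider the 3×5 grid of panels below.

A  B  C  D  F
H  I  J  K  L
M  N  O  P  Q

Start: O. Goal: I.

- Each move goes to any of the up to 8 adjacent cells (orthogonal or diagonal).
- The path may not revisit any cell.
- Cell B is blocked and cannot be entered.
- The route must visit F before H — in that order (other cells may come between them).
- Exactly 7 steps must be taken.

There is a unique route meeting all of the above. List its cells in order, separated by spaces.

O K F D J N H I

The waypoints must appear in the order F, H, with no cell reused.
Route from O: up-right 2 to F, left 1 to D, down-left 2 to N, up-left 1 to H, right 1 to I — 7 moves in all.
Check: order respected (F at step 2, H at step 6); 7 moves as required.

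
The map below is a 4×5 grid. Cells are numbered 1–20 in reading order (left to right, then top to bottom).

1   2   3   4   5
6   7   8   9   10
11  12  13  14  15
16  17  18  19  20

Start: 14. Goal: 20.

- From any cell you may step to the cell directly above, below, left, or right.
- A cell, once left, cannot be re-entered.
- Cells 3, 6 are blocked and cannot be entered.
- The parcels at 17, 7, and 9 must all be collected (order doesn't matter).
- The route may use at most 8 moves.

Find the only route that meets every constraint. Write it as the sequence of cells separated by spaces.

14 9 8 7 12 17 18 19 20

The budget equals the shortest possible length, so every move has to be on a shortest route through the required cells.
Route from 14: up 1 to 9, left 2 to 7, down 2 to 17, right 3 to 20 — 8 moves in all.
Check: all required cells visited; 8 ≤ 8 moves.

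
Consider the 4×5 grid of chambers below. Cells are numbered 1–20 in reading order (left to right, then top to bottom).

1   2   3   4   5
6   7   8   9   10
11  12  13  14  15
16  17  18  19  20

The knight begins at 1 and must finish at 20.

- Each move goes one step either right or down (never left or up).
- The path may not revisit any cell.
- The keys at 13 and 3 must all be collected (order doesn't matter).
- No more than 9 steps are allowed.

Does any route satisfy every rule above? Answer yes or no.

One route that works: 1 → 2 → 3 → 8 → 13 → 18 → 19 → 20.

yes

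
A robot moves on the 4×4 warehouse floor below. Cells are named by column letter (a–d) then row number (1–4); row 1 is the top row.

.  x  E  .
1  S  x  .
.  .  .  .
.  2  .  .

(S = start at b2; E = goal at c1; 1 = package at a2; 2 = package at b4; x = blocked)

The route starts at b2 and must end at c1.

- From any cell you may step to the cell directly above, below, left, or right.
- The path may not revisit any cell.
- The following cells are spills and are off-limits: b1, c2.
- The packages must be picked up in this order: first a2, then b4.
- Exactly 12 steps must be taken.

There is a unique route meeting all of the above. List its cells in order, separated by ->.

b2 -> a2 -> a3 -> a4 -> b4 -> b3 -> c3 -> c4 -> d4 -> d3 -> d2 -> d1 -> c1

The waypoints must appear in the order a2, b4, with no cell reused.
Route from b2: left 1 to a2, down 2 to a4, right 1 to b4, up 1 to b3, right 1 to c3, down 1 to c4, right 1 to d4, up 3 to d1, left 1 to c1 — 12 moves in all.
Check: order respected (1 at step 1, 2 at step 4); 12 moves as required.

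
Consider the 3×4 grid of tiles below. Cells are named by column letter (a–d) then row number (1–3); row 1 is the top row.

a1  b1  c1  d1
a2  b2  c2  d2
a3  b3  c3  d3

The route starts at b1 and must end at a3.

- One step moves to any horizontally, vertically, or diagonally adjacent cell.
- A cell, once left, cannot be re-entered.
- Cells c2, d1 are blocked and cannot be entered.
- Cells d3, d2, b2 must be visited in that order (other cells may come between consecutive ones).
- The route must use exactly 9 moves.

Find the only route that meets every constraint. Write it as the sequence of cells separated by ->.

The waypoints must appear in the order d3, d2, b2, with no cell reused.
Route from b1: left 1 to a1, down 1 to a2, down-right 1 to b3, right 2 to d3, up 1 to d2, up-left 1 to c1, down-left 2 to a3 — 9 moves in all.
Check: order respected (d3 at step 5, d2 at step 6, b2 at step 8); 9 moves as required.

b1 -> a1 -> a2 -> b3 -> c3 -> d3 -> d2 -> c1 -> b2 -> a3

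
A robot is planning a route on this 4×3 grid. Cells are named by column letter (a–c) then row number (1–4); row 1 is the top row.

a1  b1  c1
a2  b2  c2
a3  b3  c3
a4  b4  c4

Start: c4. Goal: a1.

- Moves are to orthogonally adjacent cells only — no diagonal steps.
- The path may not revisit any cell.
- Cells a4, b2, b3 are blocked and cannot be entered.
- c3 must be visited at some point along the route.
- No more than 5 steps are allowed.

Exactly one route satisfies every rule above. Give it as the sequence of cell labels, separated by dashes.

The 5-move cap with required stops at c3 leaves no slack for detours.
Route from c4: 3× up (reaching c1), 2× left (reaching a1) — 5 moves in all.
Check: all required cells visited; 5 ≤ 5 moves.

c4 - c3 - c2 - c1 - b1 - a1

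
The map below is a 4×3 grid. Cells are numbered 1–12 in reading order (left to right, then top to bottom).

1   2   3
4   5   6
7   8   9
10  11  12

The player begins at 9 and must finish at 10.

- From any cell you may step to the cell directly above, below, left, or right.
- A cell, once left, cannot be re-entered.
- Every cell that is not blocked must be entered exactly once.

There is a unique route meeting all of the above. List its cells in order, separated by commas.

9, 12, 11, 8, 5, 6, 3, 2, 1, 4, 7, 10

Need to visit all 12 open cells exactly once, starting at 9 and ending at 10.
Cell 1 has only two open neighbours (4 and 2), so the path must pass straight through it: one of those is the cell it's entered from and the other is where it exits.
Route from 9: down 1 to 12, left 1 to 11, up 2 to 5, right 1 to 6, up 1 to 3, left 2 to 1, down 3 to 10 — 11 moves in all.
Check: all 12 open cells covered.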